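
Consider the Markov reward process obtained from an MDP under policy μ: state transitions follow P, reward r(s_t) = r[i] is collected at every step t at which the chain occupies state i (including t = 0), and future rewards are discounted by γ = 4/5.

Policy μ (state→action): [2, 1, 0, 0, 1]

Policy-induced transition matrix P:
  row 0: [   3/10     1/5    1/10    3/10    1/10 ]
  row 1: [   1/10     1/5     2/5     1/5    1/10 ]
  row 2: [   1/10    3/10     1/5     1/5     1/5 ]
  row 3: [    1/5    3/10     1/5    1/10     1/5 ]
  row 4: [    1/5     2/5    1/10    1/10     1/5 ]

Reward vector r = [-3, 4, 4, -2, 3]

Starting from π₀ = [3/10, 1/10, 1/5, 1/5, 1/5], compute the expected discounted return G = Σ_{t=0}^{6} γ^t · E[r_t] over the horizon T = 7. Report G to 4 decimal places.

G = 4.8804

t=0: π = [0.3000, 0.1000, 0.2000, 0.2000, 0.2000], E[r] = 0.5000, γ^t·E[r] = 0.500000, running G = 0.500000
t=1: π = [0.2000, 0.2800, 0.1700, 0.1900, 0.1600], E[r] = 1.3000, γ^t·E[r] = 1.040000, running G = 1.540000
t=2: π = [0.1750, 0.2680, 0.2200, 0.1850, 0.1520], E[r] = 1.5130, γ^t·E[r] = 0.968320, running G = 2.508320
t=3: π = [0.1687, 0.2709, 0.2209, 0.1838, 0.1557], E[r] = 1.5606, γ^t·E[r] = 0.799027, running G = 3.307347
t=4: π = [0.1677, 0.2716, 0.2217, 0.1829, 0.1560], E[r] = 1.5726, γ^t·E[r] = 0.644141, running G = 3.951488
t=5: π = [0.1674, 0.2717, 0.2219, 0.1829, 0.1561], E[r] = 1.5747, γ^t·E[r] = 0.515983, running G = 4.467471
t=6: π = [0.1674, 0.2717, 0.2220, 0.1828, 0.1561], E[r] = 1.5751, γ^t·E[r] = 0.412916, running G = 4.880387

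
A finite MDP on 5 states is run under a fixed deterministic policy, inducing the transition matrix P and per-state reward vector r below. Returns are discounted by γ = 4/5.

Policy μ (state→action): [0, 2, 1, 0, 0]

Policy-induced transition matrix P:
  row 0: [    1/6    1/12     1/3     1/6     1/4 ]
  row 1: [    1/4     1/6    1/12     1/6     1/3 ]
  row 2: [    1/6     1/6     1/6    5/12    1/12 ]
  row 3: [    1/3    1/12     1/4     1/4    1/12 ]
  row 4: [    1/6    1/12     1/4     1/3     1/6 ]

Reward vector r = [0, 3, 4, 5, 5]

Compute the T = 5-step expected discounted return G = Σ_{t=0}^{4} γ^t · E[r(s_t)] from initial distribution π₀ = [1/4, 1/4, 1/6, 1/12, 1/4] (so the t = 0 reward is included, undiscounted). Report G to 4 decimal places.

G = 11.2929

t=0: π = [0.2500, 0.2500, 0.1667, 0.0833, 0.2500], E[r] = 3.0833, γ^t·E[r] = 3.083333, running G = 3.083333
t=1: π = [0.2014, 0.1181, 0.2153, 0.2569, 0.2083], E[r] = 3.5417, γ^t·E[r] = 2.833333, running G = 5.916667
t=2: π = [0.2193, 0.1111, 0.2292, 0.2766, 0.1638], E[r] = 3.4520, γ^t·E[r] = 2.209259, running G = 8.125926
t=3: π = [0.2220, 0.1117, 0.2307, 0.2743, 0.1613], E[r] = 3.4358, γ^t·E[r] = 1.759136, running G = 9.885062
t=4: π = [0.2217, 0.1119, 0.2307, 0.2741, 0.1617], E[r] = 3.4372, γ^t·E[r] = 1.407857, running G = 11.292919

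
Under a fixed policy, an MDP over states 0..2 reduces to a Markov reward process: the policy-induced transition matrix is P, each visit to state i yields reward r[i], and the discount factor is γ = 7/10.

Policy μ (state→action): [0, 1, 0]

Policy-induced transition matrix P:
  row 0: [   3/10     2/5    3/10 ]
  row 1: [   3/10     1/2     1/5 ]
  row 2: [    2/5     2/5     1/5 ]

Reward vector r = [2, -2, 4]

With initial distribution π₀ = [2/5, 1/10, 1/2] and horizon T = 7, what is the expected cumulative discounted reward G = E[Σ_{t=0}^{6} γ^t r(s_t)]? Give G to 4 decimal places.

G = 4.1313

t=0: π = [0.4000, 0.1000, 0.5000], E[r] = 2.6000, γ^t·E[r] = 2.600000, running G = 2.600000
t=1: π = [0.3500, 0.4100, 0.2400], E[r] = 0.8400, γ^t·E[r] = 0.588000, running G = 3.188000
t=2: π = [0.3240, 0.4410, 0.2350], E[r] = 0.7060, γ^t·E[r] = 0.345940, running G = 3.533940
t=3: π = [0.3235, 0.4441, 0.2324], E[r] = 0.6884, γ^t·E[r] = 0.236121, running G = 3.770061
t=4: π = [0.3232, 0.4444, 0.2324], E[r] = 0.6871, γ^t·E[r] = 0.164963, running G = 3.935024
t=5: π = [0.3232, 0.4444, 0.2323], E[r] = 0.6869, γ^t·E[r] = 0.115445, running G = 4.050469
t=6: π = [0.3232, 0.4444, 0.2323], E[r] = 0.6869, γ^t·E[r] = 0.080810, running G = 4.131279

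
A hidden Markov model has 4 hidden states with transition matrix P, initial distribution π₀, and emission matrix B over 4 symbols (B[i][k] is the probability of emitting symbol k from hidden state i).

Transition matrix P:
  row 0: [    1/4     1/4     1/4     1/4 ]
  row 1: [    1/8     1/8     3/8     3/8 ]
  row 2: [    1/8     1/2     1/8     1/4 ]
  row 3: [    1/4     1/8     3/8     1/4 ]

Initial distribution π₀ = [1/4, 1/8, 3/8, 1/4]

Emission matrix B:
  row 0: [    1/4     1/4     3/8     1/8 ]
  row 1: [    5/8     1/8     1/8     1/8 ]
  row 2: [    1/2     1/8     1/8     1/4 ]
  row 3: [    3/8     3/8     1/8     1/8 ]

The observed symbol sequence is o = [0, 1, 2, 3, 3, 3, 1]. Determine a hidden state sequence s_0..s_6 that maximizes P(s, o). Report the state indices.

t=0: δ = [6.250e-02, 7.812e-02, 1.875e-01, 9.375e-02]  (obs o_0=0)
t=1: δ = [5.859e-03, 1.172e-02, 4.395e-03, 1.758e-02]  ψ = [2, 2, 3, 2]  (obs o_1=1)
t=2: δ = [1.648e-03, 2.747e-04, 8.240e-04, 5.493e-04]  ψ = [3, 2, 3, 1]  (obs o_2=2)
t=3: δ = [5.150e-05, 5.150e-05, 1.030e-04, 5.150e-05]  ψ = [0, 0, 0, 0]  (obs o_3=3)
t=4: δ = [1.609e-06, 6.437e-06, 4.828e-06, 3.219e-06]  ψ = [0, 2, 1, 2]  (obs o_4=3)
t=5: δ = [1.006e-07, 3.017e-07, 6.035e-07, 3.017e-07]  ψ = [1, 2, 1, 1]  (obs o_5=3)
t=6: δ = [1.886e-08, 3.772e-08, 1.414e-08, 5.658e-08]  ψ = [2, 2, 1, 2]  (obs o_6=1)
backtrack: best end state = 3; path = [2, 3, 0, 2, 1, 2, 3]

path = [2, 3, 0, 2, 1, 2, 3]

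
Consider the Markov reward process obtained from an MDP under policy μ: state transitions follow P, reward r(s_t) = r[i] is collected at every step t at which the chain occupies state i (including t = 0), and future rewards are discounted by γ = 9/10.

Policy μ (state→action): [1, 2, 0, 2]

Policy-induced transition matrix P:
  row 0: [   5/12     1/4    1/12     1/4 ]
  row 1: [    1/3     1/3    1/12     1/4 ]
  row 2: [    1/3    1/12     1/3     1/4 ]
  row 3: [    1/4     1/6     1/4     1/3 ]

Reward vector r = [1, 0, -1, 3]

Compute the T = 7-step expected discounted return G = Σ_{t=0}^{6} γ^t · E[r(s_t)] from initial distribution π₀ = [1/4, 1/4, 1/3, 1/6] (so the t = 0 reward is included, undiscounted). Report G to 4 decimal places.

t=0: π = [0.2500, 0.2500, 0.3333, 0.1667], E[r] = 0.4167, γ^t·E[r] = 0.416667, running G = 0.416667
t=1: π = [0.3403, 0.2014, 0.1944, 0.2639], E[r] = 0.9375, γ^t·E[r] = 0.843750, running G = 1.260417
t=2: π = [0.3397, 0.2124, 0.1759, 0.2720], E[r] = 0.9797, γ^t·E[r] = 0.793594, running G = 2.054010
t=3: π = [0.3390, 0.2157, 0.1726, 0.2727], E[r] = 0.9843, γ^t·E[r] = 0.717574, running G = 2.771585
t=4: π = [0.3389, 0.2165, 0.1719, 0.2727], E[r] = 0.9851, γ^t·E[r] = 0.646315, running G = 3.417900
t=5: π = [0.3388, 0.2167, 0.1718, 0.2727], E[r] = 0.9853, γ^t·E[r] = 0.581782, running G = 3.999682
t=6: π = [0.3388, 0.2167, 0.1717, 0.2727], E[r] = 0.9853, γ^t·E[r] = 0.523626, running G = 4.523308

G = 4.5233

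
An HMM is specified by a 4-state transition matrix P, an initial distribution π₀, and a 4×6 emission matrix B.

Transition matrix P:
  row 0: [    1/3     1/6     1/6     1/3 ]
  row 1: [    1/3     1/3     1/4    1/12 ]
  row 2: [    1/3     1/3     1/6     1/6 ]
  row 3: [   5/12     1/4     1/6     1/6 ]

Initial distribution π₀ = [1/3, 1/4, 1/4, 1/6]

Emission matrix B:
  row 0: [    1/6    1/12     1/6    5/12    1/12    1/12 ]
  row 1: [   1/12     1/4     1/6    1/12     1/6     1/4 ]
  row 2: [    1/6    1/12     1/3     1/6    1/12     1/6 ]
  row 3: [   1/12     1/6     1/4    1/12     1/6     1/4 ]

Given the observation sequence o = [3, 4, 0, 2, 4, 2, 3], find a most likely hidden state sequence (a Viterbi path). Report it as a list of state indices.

t=0: δ = [1.389e-01, 2.083e-02, 4.167e-02, 1.389e-02]  (obs o_0=3)
t=1: δ = [3.858e-03, 3.858e-03, 1.929e-03, 7.716e-03]  ψ = [0, 0, 0, 0]  (obs o_1=4)
t=2: δ = [5.358e-04, 1.608e-04, 2.143e-04, 1.072e-04]  ψ = [3, 3, 3, 0]  (obs o_2=0)
t=3: δ = [2.977e-05, 1.488e-05, 2.977e-05, 4.465e-05]  ψ = [0, 0, 0, 0]  (obs o_3=2)
t=4: δ = [1.550e-06, 1.861e-06, 6.202e-07, 1.654e-06]  ψ = [3, 3, 3, 0]  (obs o_4=4)
t=5: δ = [1.148e-07, 1.034e-07, 1.550e-07, 1.292e-07]  ψ = [3, 1, 1, 0]  (obs o_5=2)
t=6: δ = [2.243e-08, 4.307e-09, 4.307e-09, 3.190e-09]  ψ = [3, 2, 1, 0]  (obs o_6=3)
backtrack: best end state = 0; path = [0, 3, 0, 3, 0, 3, 0]

path = [0, 3, 0, 3, 0, 3, 0]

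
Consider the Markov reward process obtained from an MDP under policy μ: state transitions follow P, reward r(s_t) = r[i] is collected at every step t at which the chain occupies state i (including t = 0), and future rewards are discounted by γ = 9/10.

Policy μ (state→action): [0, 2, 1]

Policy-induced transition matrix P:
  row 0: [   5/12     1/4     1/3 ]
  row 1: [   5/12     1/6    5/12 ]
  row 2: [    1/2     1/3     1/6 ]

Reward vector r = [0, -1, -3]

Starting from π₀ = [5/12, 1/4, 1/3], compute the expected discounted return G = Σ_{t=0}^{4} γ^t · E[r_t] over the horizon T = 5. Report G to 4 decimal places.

G = -4.8482

t=0: π = [0.4167, 0.2500, 0.3333], E[r] = -1.2500, γ^t·E[r] = -1.250000, running G = -1.250000
t=1: π = [0.4444, 0.2569, 0.2986], E[r] = -1.1528, γ^t·E[r] = -1.037500, running G = -2.287500
t=2: π = [0.4416, 0.2535, 0.3050], E[r] = -1.1684, γ^t·E[r] = -0.946406, running G = -3.233906
t=3: π = [0.4421, 0.2543, 0.3036], E[r] = -1.1652, γ^t·E[r] = -0.849410, running G = -4.083316
t=4: π = [0.4420, 0.2541, 0.3039], E[r] = -1.1659, γ^t·E[r] = -0.764928, running G = -4.848244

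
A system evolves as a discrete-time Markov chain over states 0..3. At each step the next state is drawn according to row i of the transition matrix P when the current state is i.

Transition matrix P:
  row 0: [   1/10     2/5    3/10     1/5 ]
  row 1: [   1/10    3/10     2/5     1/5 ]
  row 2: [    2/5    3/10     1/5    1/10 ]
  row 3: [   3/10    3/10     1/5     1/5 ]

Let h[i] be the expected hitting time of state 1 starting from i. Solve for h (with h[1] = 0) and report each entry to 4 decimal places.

First-step conditioning: h[1] = 0; for i ≠ 1, h[i] = 1 + Σ_k P[i][k]·h[k].
  h[0] = 1 + 1/10·h[0] + 3/10·h[2] + 1/5·h[3]
  h[2] = 1 + 2/5·h[0] + 1/5·h[2] + 1/10·h[3]
  h[3] = 1 + 3/10·h[0] + 1/5·h[2] + 1/5·h[3]
Solving the 3×3 linear system over states ≠ 1 gives exactly h = [1090/389, 0, 1180/389, 1190/389] (h[1] = 0 is the target).

h = [2.8021, 0.0000, 3.0334, 3.0591]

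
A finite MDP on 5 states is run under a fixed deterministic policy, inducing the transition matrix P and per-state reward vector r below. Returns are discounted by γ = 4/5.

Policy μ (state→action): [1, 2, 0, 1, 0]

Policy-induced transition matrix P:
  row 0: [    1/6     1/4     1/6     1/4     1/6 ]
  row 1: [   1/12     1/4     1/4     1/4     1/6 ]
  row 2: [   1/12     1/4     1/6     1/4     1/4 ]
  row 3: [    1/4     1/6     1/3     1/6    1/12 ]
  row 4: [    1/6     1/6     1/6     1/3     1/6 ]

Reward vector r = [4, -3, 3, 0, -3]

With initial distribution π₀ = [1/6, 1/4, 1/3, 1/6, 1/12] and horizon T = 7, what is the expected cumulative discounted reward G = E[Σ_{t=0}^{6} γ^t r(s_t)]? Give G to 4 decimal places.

t=0: π = [0.1667, 0.2500, 0.3333, 0.1667, 0.0833], E[r] = 0.6667, γ^t·E[r] = 0.666667, running G = 0.666667
t=1: π = [0.1319, 0.2292, 0.2153, 0.2431, 0.1806], E[r] = -0.0556, γ^t·E[r] = -0.044444, running G = 0.622222
t=2: π = [0.1499, 0.2147, 0.2263, 0.2448, 0.1644], E[r] = 0.1412, γ^t·E[r] = 0.090370, running G = 0.712593
t=3: π = [0.1503, 0.2159, 0.2254, 0.2433, 0.1651], E[r] = 0.1343, γ^t·E[r] = 0.068741, running G = 0.781333
t=4: π = [0.1502, 0.2160, 0.2252, 0.2435, 0.1652], E[r] = 0.1329, γ^t·E[r] = 0.054433, running G = 0.835766
t=5: π = [0.1502, 0.2159, 0.2252, 0.2435, 0.1651], E[r] = 0.1332, γ^t·E[r] = 0.043660, running G = 0.879426
t=6: π = [0.1502, 0.2159, 0.2252, 0.2435, 0.1651], E[r] = 0.1332, γ^t·E[r] = 0.034917, running G = 0.914342

G = 0.9143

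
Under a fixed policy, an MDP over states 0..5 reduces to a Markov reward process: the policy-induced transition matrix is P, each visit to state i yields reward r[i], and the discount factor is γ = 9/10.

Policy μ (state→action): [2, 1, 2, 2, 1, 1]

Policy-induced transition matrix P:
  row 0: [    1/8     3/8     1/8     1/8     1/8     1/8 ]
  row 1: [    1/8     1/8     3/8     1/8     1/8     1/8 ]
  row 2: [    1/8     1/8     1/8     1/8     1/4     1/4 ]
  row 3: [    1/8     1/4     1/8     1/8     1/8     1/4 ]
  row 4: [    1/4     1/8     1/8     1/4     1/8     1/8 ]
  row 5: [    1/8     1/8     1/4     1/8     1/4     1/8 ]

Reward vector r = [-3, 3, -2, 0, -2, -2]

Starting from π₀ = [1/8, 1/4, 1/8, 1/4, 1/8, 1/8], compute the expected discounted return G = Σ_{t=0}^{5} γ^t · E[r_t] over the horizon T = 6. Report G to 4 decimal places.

G = -3.8754

t=0: π = [0.1250, 0.2500, 0.1250, 0.2500, 0.1250, 0.1250], E[r] = -0.3750, γ^t·E[r] = -0.375000, running G = -0.375000
t=1: π = [0.1406, 0.1875, 0.2031, 0.1406, 0.1563, 0.1719], E[r] = -0.9219, γ^t·E[r] = -0.829688, running G = -1.204688
t=2: π = [0.1445, 0.1777, 0.1934, 0.1445, 0.1719, 0.1680], E[r] = -0.9668, γ^t·E[r] = -0.783105, running G = -1.987793
t=3: π = [0.1465, 0.1792, 0.1904, 0.1465, 0.1702, 0.1672], E[r] = -0.9575, γ^t·E[r] = -0.698032, running G = -2.685825
t=4: π = [0.1463, 0.1799, 0.1907, 0.1463, 0.1697, 0.1671], E[r] = -0.9541, γ^t·E[r] = -0.625966, running G = -3.311791
t=5: π = [0.1462, 0.1799, 0.1909, 0.1462, 0.1697, 0.1671], E[r] = -0.9545, γ^t·E[r] = -0.563640, running G = -3.875430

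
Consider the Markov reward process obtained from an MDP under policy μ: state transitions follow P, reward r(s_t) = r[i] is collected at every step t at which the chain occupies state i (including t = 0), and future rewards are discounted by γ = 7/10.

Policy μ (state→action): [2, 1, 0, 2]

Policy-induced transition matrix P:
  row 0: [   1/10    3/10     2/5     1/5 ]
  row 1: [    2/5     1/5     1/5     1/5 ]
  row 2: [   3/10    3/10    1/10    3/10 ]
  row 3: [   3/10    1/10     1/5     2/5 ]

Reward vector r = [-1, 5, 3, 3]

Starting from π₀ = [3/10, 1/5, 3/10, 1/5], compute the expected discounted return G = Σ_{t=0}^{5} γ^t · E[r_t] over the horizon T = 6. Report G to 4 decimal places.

G = 6.8438

t=0: π = [0.3000, 0.2000, 0.3000, 0.2000], E[r] = 2.2000, γ^t·E[r] = 2.200000, running G = 2.200000
t=1: π = [0.2600, 0.2400, 0.2300, 0.2700], E[r] = 2.4400, γ^t·E[r] = 1.708000, running G = 3.908000
t=2: π = [0.2720, 0.2220, 0.2290, 0.2770], E[r] = 2.3560, γ^t·E[r] = 1.154440, running G = 5.062440
t=3: π = [0.2678, 0.2224, 0.2315, 0.2783], E[r] = 2.3736, γ^t·E[r] = 0.814145, running G = 5.876585
t=4: π = [0.2687, 0.2221, 0.2304, 0.2788], E[r] = 2.3695, γ^t·E[r] = 0.568912, running G = 6.445497
t=5: π = [0.2685, 0.2220, 0.2307, 0.2788], E[r] = 2.3702, γ^t·E[r] = 0.398353, running G = 6.843850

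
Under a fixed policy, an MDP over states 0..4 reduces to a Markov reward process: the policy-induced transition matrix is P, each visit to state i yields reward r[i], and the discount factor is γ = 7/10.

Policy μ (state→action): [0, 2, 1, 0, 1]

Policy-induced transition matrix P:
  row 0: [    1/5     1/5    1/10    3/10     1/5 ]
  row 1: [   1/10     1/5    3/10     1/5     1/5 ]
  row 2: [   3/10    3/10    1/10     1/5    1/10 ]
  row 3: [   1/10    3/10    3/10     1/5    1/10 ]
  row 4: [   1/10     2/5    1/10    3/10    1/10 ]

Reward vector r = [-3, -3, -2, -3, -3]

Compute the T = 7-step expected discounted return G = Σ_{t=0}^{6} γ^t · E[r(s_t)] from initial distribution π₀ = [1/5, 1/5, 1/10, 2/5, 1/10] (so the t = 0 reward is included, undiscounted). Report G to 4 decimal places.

t=0: π = [0.2000, 0.2000, 0.1000, 0.4000, 0.1000], E[r] = -2.9000, γ^t·E[r] = -2.900000, running G = -2.900000
t=1: π = [0.1400, 0.2700, 0.2200, 0.2300, 0.1400], E[r] = -2.7800, γ^t·E[r] = -1.946000, running G = -4.846000
t=2: π = [0.1580, 0.2730, 0.2000, 0.2280, 0.1410], E[r] = -2.8000, γ^t·E[r] = -1.372000, running G = -6.218000
t=3: π = [0.1558, 0.2710, 0.2002, 0.2299, 0.1431], E[r] = -2.7998, γ^t·E[r] = -0.960331, running G = -7.178331
t=4: π = [0.1556, 0.2716, 0.2002, 0.2299, 0.1427], E[r] = -2.7998, γ^t·E[r] = -0.672237, running G = -7.850568
t=5: π = [0.1556, 0.2715, 0.2003, 0.2298, 0.1427], E[r] = -2.7997, γ^t·E[r] = -0.470545, running G = -8.321113
t=6: π = [0.1556, 0.2716, 0.2003, 0.2298, 0.1427], E[r] = -2.7997, γ^t·E[r] = -0.329385, running G = -8.650498

G = -8.6505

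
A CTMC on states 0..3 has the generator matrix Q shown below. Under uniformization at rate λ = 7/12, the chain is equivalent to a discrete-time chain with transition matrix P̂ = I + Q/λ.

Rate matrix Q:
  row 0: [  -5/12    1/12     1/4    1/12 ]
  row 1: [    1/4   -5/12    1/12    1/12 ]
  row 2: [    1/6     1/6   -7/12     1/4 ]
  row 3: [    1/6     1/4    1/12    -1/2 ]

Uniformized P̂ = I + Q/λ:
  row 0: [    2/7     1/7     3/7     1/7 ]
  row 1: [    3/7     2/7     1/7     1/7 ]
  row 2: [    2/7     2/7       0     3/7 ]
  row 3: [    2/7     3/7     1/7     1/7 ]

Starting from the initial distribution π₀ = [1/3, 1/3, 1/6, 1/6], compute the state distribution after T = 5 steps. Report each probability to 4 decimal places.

π = [0.3241, 0.2682, 0.2060, 0.2017]

t=0: π = [0.3333, 0.3333, 0.1667, 0.1667]
t=1: π = [0.3333, 0.2619, 0.2143, 0.1905]
t=2: π = [0.3231, 0.2653, 0.2075, 0.2041]
t=3: π = [0.3236, 0.2687, 0.2055, 0.2021]
t=4: π = [0.3241, 0.2684, 0.2060, 0.2016]
t=5: π = [0.3241, 0.2682, 0.2060, 0.2017]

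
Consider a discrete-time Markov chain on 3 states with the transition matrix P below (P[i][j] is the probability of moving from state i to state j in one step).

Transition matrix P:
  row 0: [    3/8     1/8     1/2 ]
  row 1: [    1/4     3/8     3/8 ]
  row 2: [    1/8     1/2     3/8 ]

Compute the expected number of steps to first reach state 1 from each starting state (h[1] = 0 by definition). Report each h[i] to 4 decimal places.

h = [3.4286, 0.0000, 2.2857]

First-step conditioning: h[1] = 0; for i ≠ 1, h[i] = 1 + Σ_k P[i][k]·h[k].
  h[0] = 1 + 3/8·h[0] + 1/2·h[2]
  h[2] = 1 + 1/8·h[0] + 3/8·h[2]
Solving the 2×2 linear system over states ≠ 1 gives exactly h = [24/7, 0, 16/7] (h[1] = 0 is the target).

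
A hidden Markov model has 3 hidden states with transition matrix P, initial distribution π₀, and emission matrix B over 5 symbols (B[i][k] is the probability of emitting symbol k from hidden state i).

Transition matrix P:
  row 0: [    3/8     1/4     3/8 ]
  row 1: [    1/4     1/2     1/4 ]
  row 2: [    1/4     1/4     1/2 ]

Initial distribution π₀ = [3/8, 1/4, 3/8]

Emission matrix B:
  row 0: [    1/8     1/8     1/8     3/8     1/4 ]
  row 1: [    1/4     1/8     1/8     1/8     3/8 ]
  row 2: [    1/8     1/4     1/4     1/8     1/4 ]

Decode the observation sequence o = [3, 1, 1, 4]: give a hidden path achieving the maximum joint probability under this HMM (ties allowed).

t=0: δ = [1.406e-01, 3.125e-02, 4.688e-02]  (obs o_0=3)
t=1: δ = [6.592e-03, 4.395e-03, 1.318e-02]  ψ = [0, 0, 0]  (obs o_1=1)
t=2: δ = [4.120e-04, 4.120e-04, 1.648e-03]  ψ = [2, 2, 2]  (obs o_2=1)
t=3: δ = [1.030e-04, 1.545e-04, 2.060e-04]  ψ = [2, 2, 2]  (obs o_3=4)
backtrack: best end state = 2; path = [0, 2, 2, 2]

path = [0, 2, 2, 2]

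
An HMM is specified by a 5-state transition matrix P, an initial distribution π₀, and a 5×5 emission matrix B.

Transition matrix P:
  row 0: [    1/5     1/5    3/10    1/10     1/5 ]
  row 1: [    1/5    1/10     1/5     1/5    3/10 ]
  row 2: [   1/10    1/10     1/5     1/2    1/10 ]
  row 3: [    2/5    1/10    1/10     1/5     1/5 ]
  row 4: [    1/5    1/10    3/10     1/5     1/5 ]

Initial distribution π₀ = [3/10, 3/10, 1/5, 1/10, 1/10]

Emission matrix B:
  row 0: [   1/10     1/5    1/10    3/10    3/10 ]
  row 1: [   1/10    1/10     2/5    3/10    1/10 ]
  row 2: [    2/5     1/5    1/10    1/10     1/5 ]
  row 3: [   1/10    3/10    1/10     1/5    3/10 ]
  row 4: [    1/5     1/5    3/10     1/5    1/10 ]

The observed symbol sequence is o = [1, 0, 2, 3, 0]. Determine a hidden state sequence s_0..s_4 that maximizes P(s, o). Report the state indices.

path = [0, 2, 3, 0, 2]

t=0: δ = [6.000e-02, 3.000e-02, 4.000e-02, 3.000e-02, 2.000e-02]  (obs o_0=1)
t=1: δ = [1.200e-03, 1.200e-03, 7.200e-03, 2.000e-03, 2.400e-03]  ψ = [0, 0, 0, 2, 0]  (obs o_1=0)
t=2: δ = [8.000e-05, 2.880e-04, 1.440e-04, 3.600e-04, 2.160e-04]  ψ = [3, 2, 2, 2, 2]  (obs o_2=2)
t=3: δ = [4.320e-05, 1.080e-05, 6.480e-06, 1.440e-05, 1.728e-05]  ψ = [3, 3, 4, 2, 1]  (obs o_3=3)
t=4: δ = [8.640e-07, 8.640e-07, 5.184e-06, 4.320e-07, 1.728e-06]  ψ = [0, 0, 0, 0, 0]  (obs o_4=0)
backtrack: best end state = 2; path = [0, 2, 3, 0, 2]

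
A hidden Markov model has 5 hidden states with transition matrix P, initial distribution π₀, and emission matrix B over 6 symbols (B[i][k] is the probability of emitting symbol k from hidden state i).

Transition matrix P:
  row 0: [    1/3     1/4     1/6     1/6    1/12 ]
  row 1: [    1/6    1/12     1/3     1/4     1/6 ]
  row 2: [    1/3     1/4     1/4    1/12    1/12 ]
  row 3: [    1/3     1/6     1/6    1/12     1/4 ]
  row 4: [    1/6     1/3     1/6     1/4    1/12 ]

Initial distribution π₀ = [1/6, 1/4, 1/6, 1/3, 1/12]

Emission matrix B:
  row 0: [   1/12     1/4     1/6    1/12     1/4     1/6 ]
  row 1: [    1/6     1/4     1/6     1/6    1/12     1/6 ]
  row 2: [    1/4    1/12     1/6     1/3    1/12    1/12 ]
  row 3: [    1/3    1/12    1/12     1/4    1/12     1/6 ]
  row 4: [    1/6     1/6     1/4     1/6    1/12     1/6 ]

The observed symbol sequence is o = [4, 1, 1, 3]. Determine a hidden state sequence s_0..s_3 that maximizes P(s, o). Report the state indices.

t=0: δ = [4.167e-02, 2.083e-02, 1.389e-02, 2.778e-02, 6.944e-03]  (obs o_0=4)
t=1: δ = [3.472e-03, 2.604e-03, 5.787e-04, 5.787e-04, 1.157e-03]  ψ = [0, 0, 0, 0, 3]  (obs o_1=1)
t=2: δ = [2.894e-04, 2.170e-04, 7.234e-05, 5.425e-05, 7.234e-05]  ψ = [0, 0, 1, 1, 1]  (obs o_2=1)
t=3: δ = [8.038e-06, 1.206e-05, 2.411e-05, 1.356e-05, 6.028e-06]  ψ = [0, 0, 1, 1, 1]  (obs o_3=3)
backtrack: best end state = 2; path = [0, 0, 1, 2]

path = [0, 0, 1, 2]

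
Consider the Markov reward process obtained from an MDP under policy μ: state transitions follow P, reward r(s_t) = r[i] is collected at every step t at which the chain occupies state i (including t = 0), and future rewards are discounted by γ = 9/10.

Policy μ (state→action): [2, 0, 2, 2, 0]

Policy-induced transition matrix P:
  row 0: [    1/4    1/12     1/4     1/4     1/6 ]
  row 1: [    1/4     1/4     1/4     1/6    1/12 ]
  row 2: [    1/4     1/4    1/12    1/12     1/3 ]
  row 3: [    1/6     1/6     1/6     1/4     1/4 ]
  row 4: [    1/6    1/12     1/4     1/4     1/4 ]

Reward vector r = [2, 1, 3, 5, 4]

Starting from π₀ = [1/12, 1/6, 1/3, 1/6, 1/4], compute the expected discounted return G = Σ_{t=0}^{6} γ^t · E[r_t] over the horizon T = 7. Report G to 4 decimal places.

G = 16.1527

t=0: π = [0.0833, 0.1667, 0.3333, 0.1667, 0.2500], E[r] = 3.1667, γ^t·E[r] = 3.166667, running G = 3.166667
t=1: π = [0.2153, 0.1806, 0.1806, 0.1806, 0.2431], E[r] = 3.0278, γ^t·E[r] = 2.725000, running G = 5.891667
t=2: π = [0.2147, 0.1586, 0.2049, 0.2049, 0.2170], E[r] = 3.0949, γ^t·E[r] = 2.506875, running G = 8.398542
t=3: π = [0.2148, 0.1610, 0.1988, 0.2026, 0.2228], E[r] = 3.0912, γ^t·E[r] = 2.253516, running G = 10.652057
t=4: π = [0.2146, 0.1602, 0.2000, 0.2035, 0.2218], E[r] = 3.0938, γ^t·E[r] = 2.029862, running G = 12.681919
t=5: π = [0.2146, 0.1603, 0.1997, 0.2033, 0.2221], E[r] = 3.0935, γ^t·E[r] = 1.826706, running G = 14.508625
t=6: π = [0.2145, 0.1603, 0.1998, 0.2034, 0.2220], E[r] = 3.0936, γ^t·E[r] = 1.644087, running G = 16.152713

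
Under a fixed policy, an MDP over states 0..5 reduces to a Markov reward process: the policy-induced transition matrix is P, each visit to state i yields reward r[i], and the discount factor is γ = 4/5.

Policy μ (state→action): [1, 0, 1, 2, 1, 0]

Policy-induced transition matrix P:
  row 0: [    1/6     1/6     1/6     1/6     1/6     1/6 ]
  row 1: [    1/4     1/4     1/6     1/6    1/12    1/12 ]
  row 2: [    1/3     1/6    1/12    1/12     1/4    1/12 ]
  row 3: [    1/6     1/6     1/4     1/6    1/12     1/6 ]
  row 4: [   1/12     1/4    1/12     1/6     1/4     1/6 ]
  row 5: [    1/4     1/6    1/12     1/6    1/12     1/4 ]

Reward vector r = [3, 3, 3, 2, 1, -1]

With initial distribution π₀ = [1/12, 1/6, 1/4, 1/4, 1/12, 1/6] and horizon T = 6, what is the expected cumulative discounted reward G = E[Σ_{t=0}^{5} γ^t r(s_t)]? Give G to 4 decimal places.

G = 7.1673

t=0: π = [0.0833, 0.1667, 0.2500, 0.2500, 0.0833, 0.1667], E[r] = 1.9167, γ^t·E[r] = 1.916667, running G = 1.916667
t=1: π = [0.2292, 0.1875, 0.1458, 0.1458, 0.1458, 0.1458], E[r] = 1.9792, γ^t·E[r] = 1.583333, running G = 3.500000
t=2: π = [0.2066, 0.1944, 0.1424, 0.1545, 0.1510, 0.1510], E[r] = 1.9392, γ^t·E[r] = 1.241111, running G = 4.741111
t=3: π = [0.2066, 0.1955, 0.1425, 0.1548, 0.1495, 0.1512], E[r] = 1.9416, γ^t·E[r] = 0.994074, running G = 5.735185
t=4: π = [0.2069, 0.1954, 0.1426, 0.1548, 0.1492, 0.1511], E[r] = 1.9424, γ^t·E[r] = 0.795600, running G = 6.530785
t=5: π = [0.2069, 0.1954, 0.1427, 0.1548, 0.1492, 0.1511], E[r] = 1.9424, γ^t·E[r] = 0.636500, running G = 7.167285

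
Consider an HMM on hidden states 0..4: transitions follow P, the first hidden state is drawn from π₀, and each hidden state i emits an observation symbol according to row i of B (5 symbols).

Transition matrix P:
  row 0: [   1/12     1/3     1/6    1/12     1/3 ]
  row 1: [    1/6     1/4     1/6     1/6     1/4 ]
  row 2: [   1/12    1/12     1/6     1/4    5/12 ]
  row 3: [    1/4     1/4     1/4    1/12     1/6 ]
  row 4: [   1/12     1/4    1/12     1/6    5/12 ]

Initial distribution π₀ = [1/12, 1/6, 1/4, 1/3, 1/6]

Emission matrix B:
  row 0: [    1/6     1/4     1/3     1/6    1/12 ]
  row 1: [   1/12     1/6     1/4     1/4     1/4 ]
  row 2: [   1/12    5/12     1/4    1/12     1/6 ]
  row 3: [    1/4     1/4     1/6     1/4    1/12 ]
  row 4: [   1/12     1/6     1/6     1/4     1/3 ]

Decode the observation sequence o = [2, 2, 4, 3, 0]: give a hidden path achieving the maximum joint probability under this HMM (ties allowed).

path = [2, 4, 4, 4, 3]

t=0: δ = [2.778e-02, 4.167e-02, 6.250e-02, 5.556e-02, 2.778e-02]  (obs o_0=2)
t=1: δ = [4.630e-03, 3.472e-03, 3.472e-03, 2.604e-03, 4.340e-03]  ψ = [3, 3, 3, 2, 2]  (obs o_1=2)
t=2: δ = [5.425e-05, 3.858e-04, 1.286e-04, 7.234e-05, 6.028e-04]  ψ = [3, 0, 0, 2, 4]  (obs o_2=4)
t=3: δ = [1.072e-05, 3.768e-05, 5.358e-06, 2.512e-05, 6.279e-05]  ψ = [1, 4, 1, 4, 4]  (obs o_3=3)
t=4: δ = [1.047e-06, 1.308e-06, 5.233e-07, 2.616e-06, 2.180e-06]  ψ = [1, 4, 1, 4, 4]  (obs o_4=0)
backtrack: best end state = 3; path = [2, 4, 4, 4, 3]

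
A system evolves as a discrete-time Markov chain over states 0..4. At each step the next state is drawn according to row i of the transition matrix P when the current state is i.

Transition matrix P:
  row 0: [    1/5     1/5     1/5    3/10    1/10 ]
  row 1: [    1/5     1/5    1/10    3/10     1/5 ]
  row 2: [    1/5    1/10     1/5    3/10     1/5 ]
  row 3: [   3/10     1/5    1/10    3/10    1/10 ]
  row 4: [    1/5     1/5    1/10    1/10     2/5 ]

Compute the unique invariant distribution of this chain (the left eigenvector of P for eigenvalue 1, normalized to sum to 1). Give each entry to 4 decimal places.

Balance equations π_j = Σ_i π_i·P[i][j]:
  π_0 = 1/5·π_0 + 1/5·π_1 + 1/5·π_2 + 3/10·π_3 + 1/5·π_4
  π_1 = 1/5·π_0 + 1/5·π_1 + 1/10·π_2 + 1/5·π_3 + 1/5·π_4
  π_2 = 1/5·π_0 + 1/10·π_1 + 1/5·π_2 + 1/10·π_3 + 1/10·π_4
  π_3 = 3/10·π_0 + 3/10·π_1 + 3/10·π_2 + 3/10·π_3 + 1/10·π_4
  normalize: π_0 + π_1 + π_2 + π_3 + π_4 = 1
Solving the linear system gives exactly π = [88/389, 145/778, 53/389, 102/389, 147/778].

π = [0.2262, 0.1864, 0.1362, 0.2622, 0.1889]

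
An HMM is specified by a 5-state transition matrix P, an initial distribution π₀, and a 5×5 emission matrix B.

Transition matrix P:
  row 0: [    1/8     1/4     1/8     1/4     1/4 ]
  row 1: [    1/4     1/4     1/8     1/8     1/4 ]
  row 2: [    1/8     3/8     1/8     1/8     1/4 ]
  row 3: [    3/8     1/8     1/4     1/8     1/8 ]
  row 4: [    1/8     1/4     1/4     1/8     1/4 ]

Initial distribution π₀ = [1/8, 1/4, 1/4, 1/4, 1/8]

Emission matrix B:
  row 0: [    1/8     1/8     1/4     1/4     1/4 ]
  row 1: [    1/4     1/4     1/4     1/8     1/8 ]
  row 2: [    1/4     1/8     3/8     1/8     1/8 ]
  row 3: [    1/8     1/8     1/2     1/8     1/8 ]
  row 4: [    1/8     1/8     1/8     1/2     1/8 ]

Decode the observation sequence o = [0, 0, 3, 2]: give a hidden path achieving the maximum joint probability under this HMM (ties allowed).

t=0: δ = [1.562e-02, 6.250e-02, 6.250e-02, 3.125e-02, 1.562e-02]  (obs o_0=0)
t=1: δ = [1.953e-03, 5.859e-03, 1.953e-03, 9.766e-04, 1.953e-03]  ψ = [1, 2, 1, 1, 1]  (obs o_1=0)
t=2: δ = [3.662e-04, 1.831e-04, 9.155e-05, 9.155e-05, 7.324e-04]  ψ = [1, 1, 1, 1, 1]  (obs o_2=3)
t=3: δ = [2.289e-05, 4.578e-05, 6.866e-05, 4.578e-05, 2.289e-05]  ψ = [4, 4, 4, 0, 4]  (obs o_3=2)
backtrack: best end state = 2; path = [2, 1, 4, 2]

path = [2, 1, 4, 2]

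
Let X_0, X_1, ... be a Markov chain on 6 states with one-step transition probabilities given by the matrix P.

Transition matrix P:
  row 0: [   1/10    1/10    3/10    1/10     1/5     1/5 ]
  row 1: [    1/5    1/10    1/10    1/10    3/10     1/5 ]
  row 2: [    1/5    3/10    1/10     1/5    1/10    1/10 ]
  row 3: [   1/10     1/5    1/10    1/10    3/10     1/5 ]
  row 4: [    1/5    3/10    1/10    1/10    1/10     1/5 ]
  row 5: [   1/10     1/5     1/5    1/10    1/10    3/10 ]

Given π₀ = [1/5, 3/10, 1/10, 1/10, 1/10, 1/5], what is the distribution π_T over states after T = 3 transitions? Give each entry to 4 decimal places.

π = [0.1526, 0.1965, 0.1511, 0.1151, 0.1793, 0.2054]

t=0: π = [0.2000, 0.3000, 0.1000, 0.1000, 0.1000, 0.2000]
t=1: π = [0.1500, 0.1700, 0.1600, 0.1100, 0.2000, 0.2100]
t=2: π = [0.1530, 0.2040, 0.1510, 0.1160, 0.1710, 0.2050]
t=3: π = [0.1526, 0.1965, 0.1511, 0.1151, 0.1793, 0.2054]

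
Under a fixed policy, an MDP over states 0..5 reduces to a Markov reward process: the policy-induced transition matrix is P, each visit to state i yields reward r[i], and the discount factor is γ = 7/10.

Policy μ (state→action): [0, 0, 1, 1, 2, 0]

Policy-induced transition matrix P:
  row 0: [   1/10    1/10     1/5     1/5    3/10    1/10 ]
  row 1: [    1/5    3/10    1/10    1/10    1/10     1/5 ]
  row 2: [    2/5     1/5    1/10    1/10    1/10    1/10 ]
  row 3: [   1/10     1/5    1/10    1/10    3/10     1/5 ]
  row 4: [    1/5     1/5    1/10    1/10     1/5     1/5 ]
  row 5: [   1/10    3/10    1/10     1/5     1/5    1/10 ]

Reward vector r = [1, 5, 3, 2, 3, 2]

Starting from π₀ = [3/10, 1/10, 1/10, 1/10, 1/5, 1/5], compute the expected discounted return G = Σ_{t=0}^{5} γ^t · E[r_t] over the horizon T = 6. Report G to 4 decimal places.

G = 7.7199

t=0: π = [0.3000, 0.1000, 0.1000, 0.1000, 0.2000, 0.2000], E[r] = 2.3000, γ^t·E[r] = 2.300000, running G = 2.300000
t=1: π = [0.1600, 0.2000, 0.1300, 0.1500, 0.2200, 0.1400], E[r] = 2.7900, γ^t·E[r] = 1.953000, running G = 4.253000
t=2: π = [0.1810, 0.2180, 0.1160, 0.1300, 0.1980, 0.1570], E[r] = 2.7870, γ^t·E[r] = 1.365630, running G = 5.618630
t=3: π = [0.1764, 0.2194, 0.1181, 0.1338, 0.1977, 0.1546], E[r] = 2.7976, γ^t·E[r] = 0.959577, running G = 6.578207
t=4: π = [0.1771, 0.2198, 0.1176, 0.1331, 0.1973, 0.1551], E[r] = 2.7971, γ^t·E[r] = 0.671572, running G = 7.249779
t=5: π = [0.1770, 0.2198, 0.1177, 0.1332, 0.1973, 0.1550], E[r] = 2.7973, γ^t·E[r] = 0.470145, running G = 7.719923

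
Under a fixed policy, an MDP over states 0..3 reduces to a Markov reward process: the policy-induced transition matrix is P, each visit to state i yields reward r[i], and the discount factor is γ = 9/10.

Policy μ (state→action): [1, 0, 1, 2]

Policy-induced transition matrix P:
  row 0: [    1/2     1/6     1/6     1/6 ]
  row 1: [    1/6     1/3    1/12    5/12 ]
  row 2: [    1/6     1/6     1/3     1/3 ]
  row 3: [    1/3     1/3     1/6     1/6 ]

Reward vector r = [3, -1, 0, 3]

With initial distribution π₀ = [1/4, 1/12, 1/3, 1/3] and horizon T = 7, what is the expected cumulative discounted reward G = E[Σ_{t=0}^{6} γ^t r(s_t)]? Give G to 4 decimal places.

t=0: π = [0.2500, 0.0833, 0.3333, 0.3333], E[r] = 1.6667, γ^t·E[r] = 1.666667, running G = 1.666667
t=1: π = [0.3056, 0.2361, 0.2153, 0.2431], E[r] = 1.4097, γ^t·E[r] = 1.268750, running G = 2.935417
t=2: π = [0.3090, 0.2465, 0.1829, 0.2616], E[r] = 1.4653, γ^t·E[r] = 1.186875, running G = 4.122292
t=3: π = [0.3133, 0.2514, 0.1766, 0.2588], E[r] = 1.4648, γ^t·E[r] = 1.067836, running G = 5.190128
t=4: π = [0.3142, 0.2517, 0.1752, 0.2589], E[r] = 1.4678, γ^t·E[r] = 0.963014, running G = 6.153142
t=5: π = [0.3146, 0.2518, 0.1749, 0.2588], E[r] = 1.4683, γ^t·E[r] = 0.866993, running G = 7.020135
t=6: π = [0.3147, 0.2518, 0.1748, 0.2588], E[r] = 1.4685, γ^t·E[r] = 0.780403, running G = 7.800538

G = 7.8005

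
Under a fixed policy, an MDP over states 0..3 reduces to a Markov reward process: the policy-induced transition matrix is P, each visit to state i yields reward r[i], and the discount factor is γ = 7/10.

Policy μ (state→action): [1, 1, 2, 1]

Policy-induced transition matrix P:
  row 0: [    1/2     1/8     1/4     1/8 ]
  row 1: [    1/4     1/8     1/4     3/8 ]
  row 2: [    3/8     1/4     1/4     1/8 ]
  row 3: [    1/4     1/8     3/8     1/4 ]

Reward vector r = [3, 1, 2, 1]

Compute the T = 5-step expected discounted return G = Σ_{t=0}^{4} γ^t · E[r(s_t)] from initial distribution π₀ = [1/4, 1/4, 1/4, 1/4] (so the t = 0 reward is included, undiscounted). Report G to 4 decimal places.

t=0: π = [0.2500, 0.2500, 0.2500, 0.2500], E[r] = 1.7500, γ^t·E[r] = 1.750000, running G = 1.750000
t=1: π = [0.3438, 0.1563, 0.2813, 0.2188], E[r] = 1.9688, γ^t·E[r] = 1.378125, running G = 3.128125
t=2: π = [0.3711, 0.1602, 0.2773, 0.1914], E[r] = 2.0195, γ^t·E[r] = 0.989570, running G = 4.117695
t=3: π = [0.3774, 0.1597, 0.2739, 0.1890], E[r] = 2.0288, γ^t·E[r] = 0.695881, running G = 4.813577
t=4: π = [0.3786, 0.1592, 0.2736, 0.1885], E[r] = 2.0308, γ^t·E[r] = 0.487601, running G = 5.301177

G = 5.3012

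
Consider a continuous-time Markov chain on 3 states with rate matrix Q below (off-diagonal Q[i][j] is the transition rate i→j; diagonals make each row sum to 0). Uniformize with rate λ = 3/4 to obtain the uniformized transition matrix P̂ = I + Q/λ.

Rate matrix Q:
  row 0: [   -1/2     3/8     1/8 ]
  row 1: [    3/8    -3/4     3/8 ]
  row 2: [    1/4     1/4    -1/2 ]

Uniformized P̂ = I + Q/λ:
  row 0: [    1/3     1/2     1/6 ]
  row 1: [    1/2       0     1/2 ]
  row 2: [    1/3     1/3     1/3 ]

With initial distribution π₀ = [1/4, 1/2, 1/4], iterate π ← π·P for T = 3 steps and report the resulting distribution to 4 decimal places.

t=0: π = [0.2500, 0.5000, 0.2500]
t=1: π = [0.4167, 0.2083, 0.3750]
t=2: π = [0.3681, 0.3333, 0.2986]
t=3: π = [0.3889, 0.2836, 0.3275]

π = [0.3889, 0.2836, 0.3275]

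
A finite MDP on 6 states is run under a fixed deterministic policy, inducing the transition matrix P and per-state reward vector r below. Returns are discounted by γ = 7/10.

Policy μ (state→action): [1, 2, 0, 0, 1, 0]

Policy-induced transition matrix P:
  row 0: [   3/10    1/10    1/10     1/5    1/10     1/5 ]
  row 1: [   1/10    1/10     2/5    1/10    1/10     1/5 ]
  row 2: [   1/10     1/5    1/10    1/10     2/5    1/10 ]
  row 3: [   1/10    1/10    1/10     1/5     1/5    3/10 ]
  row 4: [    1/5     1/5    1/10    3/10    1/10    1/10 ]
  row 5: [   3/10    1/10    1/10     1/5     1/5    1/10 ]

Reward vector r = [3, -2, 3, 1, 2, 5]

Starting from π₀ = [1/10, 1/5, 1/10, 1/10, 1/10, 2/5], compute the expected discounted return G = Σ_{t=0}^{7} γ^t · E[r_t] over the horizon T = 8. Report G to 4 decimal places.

G = 7.0637

t=0: π = [0.1000, 0.2000, 0.1000, 0.1000, 0.1000, 0.4000], E[r] = 2.5000, γ^t·E[r] = 2.500000, running G = 2.500000
t=1: π = [0.2100, 0.1200, 0.1600, 0.1800, 0.1800, 0.1500], E[r] = 2.1600, γ^t·E[r] = 1.512000, running G = 4.012000
t=2: π = [0.1900, 0.1340, 0.1360, 0.1900, 0.1810, 0.1690], E[r] = 2.1070, γ^t·E[r] = 1.032430, running G = 5.044430
t=3: π = [0.1899, 0.1317, 0.1402, 0.1911, 0.1767, 0.1704], E[r] = 2.1234, γ^t·E[r] = 0.728326, running G = 5.772756
t=4: π = [0.1897, 0.1317, 0.1395, 0.1905, 0.1782, 0.1704], E[r] = 2.1231, γ^t·E[r] = 0.509766, running G = 6.282522
t=5: π = [0.1898, 0.1318, 0.1395, 0.1907, 0.1779, 0.1702], E[r] = 2.1223, γ^t·E[r] = 0.356691, running G = 6.639213
t=6: π = [0.1898, 0.1317, 0.1395, 0.1907, 0.1779, 0.1703], E[r] = 2.1226, γ^t·E[r] = 0.249722, running G = 6.888935
t=7: π = [0.1898, 0.1317, 0.1395, 0.1907, 0.1780, 0.1703], E[r] = 2.1225, γ^t·E[r] = 0.174801, running G = 7.063736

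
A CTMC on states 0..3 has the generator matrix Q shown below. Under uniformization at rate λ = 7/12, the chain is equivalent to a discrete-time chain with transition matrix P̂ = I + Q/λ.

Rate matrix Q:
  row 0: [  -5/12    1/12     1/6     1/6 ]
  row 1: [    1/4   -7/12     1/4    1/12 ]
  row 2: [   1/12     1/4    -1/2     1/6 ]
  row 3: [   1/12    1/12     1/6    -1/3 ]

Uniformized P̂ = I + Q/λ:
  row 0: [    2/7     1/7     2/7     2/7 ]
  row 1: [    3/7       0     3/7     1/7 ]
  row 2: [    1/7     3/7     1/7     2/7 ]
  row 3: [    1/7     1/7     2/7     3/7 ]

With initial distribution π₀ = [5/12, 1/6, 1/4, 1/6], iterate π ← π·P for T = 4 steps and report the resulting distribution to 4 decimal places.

π = [0.2312, 0.1936, 0.2742, 0.3011]

t=0: π = [0.4167, 0.1667, 0.2500, 0.1667]
t=1: π = [0.2500, 0.1905, 0.2738, 0.2857]
t=2: π = [0.2330, 0.1939, 0.2738, 0.2993]
t=3: π = [0.2315, 0.1934, 0.2743, 0.3008]
t=4: π = [0.2312, 0.1936, 0.2742, 0.3011]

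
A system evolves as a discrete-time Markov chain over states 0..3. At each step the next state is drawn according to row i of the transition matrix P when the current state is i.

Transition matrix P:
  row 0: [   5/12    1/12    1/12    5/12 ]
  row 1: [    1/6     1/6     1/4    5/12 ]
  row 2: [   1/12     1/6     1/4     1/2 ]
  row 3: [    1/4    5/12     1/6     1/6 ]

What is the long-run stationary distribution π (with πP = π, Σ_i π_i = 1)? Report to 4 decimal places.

Balance equations π_j = Σ_i π_i·P[i][j]:
  π_0 = 5/12·π_0 + 1/6·π_1 + 1/12·π_2 + 1/4·π_3
  π_1 = 1/12·π_0 + 1/6·π_1 + 1/6·π_2 + 5/12·π_3
  π_2 = 1/12·π_0 + 1/4·π_1 + 1/4·π_2 + 1/6·π_3
  normalize: π_0 + π_1 + π_2 + π_3 = 1
Solving the linear system gives exactly π = [385/1601, 373/1601, 290/1601, 553/1601].

π = [0.2405, 0.2330, 0.1811, 0.3454]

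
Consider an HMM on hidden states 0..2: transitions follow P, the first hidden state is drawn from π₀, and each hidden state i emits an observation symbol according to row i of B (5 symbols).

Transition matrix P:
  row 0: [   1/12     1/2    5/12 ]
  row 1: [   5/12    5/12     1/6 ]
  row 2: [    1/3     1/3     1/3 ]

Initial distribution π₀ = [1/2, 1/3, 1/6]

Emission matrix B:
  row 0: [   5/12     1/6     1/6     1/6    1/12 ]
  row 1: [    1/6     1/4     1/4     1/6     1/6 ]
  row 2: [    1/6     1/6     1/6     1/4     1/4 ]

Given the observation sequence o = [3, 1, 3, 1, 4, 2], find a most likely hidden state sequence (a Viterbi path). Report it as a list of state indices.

path = [0, 1, 0, 1, 1, 1]

t=0: δ = [8.333e-02, 5.556e-02, 4.167e-02]  (obs o_0=3)
t=1: δ = [3.858e-03, 1.042e-02, 5.787e-03]  ψ = [1, 0, 0]  (obs o_1=1)
t=2: δ = [7.234e-04, 7.234e-04, 4.823e-04]  ψ = [1, 1, 2]  (obs o_2=3)
t=3: δ = [5.023e-05, 9.042e-05, 5.023e-05]  ψ = [1, 0, 0]  (obs o_3=1)
t=4: δ = [3.140e-06, 6.279e-06, 5.233e-06]  ψ = [1, 1, 0]  (obs o_4=4)
t=5: δ = [4.361e-07, 6.541e-07, 2.907e-07]  ψ = [1, 1, 2]  (obs o_5=2)
backtrack: best end state = 1; path = [0, 1, 0, 1, 1, 1]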